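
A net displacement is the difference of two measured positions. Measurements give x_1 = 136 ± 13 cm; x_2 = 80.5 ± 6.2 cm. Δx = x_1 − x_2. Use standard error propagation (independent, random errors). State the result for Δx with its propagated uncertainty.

55.5 ± 14.4 cm

Δx is a linear combination, so absolute uncertainties add in quadrature:
  (δx_1)² = 169;  (δx_2)² = 38.4
δΔx = √(207) = 14.4 cm
Δx = 55.5 cm.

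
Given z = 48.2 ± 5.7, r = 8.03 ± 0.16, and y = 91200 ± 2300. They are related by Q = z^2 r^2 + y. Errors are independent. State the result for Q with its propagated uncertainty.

Let p = z^2·r^2 = 1.5e+05. δp/p = √((2·δz/z)² + (2·δr/r)²) = √(0.0559 + 0.00159) = 0.240, so δp = 35900.
Q = p + y: δQ = √(δp² + δy²) = √(1.29e+09 + 5.29e+06) = 36000
Q = 2.41e+05.

(2.41 ± 0.360) × 10^5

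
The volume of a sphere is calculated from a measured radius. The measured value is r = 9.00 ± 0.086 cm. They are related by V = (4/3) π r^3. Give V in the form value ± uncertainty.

3050 ± 87.5 cm^3

V ∝ r^3, so δV/V = |3| · δr/r = 3 × 0.00956 = 0.0287.
V = 3050 cm^3, so δV = 0.0287 × 3050 = 87.5 cm^3.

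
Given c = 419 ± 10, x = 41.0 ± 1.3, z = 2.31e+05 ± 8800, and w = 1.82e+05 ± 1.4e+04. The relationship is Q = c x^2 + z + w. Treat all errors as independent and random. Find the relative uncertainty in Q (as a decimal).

0.0452

Let p = c·x^2 = 7.04e+05. δp/p = √((1·δc/c)² + (2·δx/x)²) = √(0.000570 + 0.00402) = 0.0678, so δp = 47700.
Q = p + z + w: δQ = √(δp² + δz² + δw²) = √(2.28e+09 + 7.74e+07 + 1.96e+08) = 50500
Q = 1.12e+06, so δQ/Q = 50500/1.12e+06 = 0.0452.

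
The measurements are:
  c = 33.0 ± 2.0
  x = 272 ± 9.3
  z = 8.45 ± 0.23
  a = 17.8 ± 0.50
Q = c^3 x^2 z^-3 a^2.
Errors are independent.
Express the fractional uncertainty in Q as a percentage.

For a monomial Q ∝ c^3, x^2, z^-3, a^2, fractional errors add in quadrature:
  (3·δc/c)² = (3×0.0606)² = 0.0331;  (2·δx/x)² = (2×0.0342)² = 0.00468;  (-3·δz/z)² = (-3×0.0272)² = 0.00667;  (2·δa/a)² = (2×0.0281)² = 0.00316
δQ/Q = √(0.0476) = 0.218

21.8%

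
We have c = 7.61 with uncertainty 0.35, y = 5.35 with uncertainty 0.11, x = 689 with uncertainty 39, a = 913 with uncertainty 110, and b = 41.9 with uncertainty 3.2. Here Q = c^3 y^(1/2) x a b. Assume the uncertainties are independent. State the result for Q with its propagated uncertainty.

(2.69 ± 0.555) × 10^10

Since Q is a product/quotient, work with relative uncertainties:
  (3·δc/c)² = (3×0.0460)² = 0.0190;  (½·δy/y)² = (0.5×0.0206)² = 0.000106;  (1·δx/x)² = (1×0.0566)² = 0.00320;  (1·δa/a)² = (1×0.120)² = 0.0145;  (1·δb/b)² = (1×0.0764)² = 0.00583
δQ/Q = √(0.0427) = 0.207
Q = 2.69e+10, so δQ = 0.207 × 2.69e+10 = 5.55e+09.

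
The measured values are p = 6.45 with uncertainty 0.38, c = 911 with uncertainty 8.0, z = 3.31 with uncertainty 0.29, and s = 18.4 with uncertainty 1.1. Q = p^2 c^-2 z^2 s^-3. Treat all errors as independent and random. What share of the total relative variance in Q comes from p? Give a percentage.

(δQ/Q)² = (2·δp/p)² + (-2·δc/c)² + (2·δz/z)² + (-3·δs/s)²
  p term: (2×0.0589)² = 0.0139
  c term: (-2×0.00878)² = 0.000308
  z term: (2×0.0876)² = 0.0307
  s term: (-3×0.0598)² = 0.0322
Total = 0.0771. Share from p = 0.0139/0.0771 = 0.180.

18.0%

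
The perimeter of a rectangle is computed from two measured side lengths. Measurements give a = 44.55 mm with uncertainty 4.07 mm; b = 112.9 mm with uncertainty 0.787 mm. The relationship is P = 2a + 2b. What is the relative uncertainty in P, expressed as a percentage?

2.63%

Sums and differences: (δP)² = Σ (cᵢ δxᵢ)².
  (2·δa)² = 66.3;  (2·δb)² = 2.48
δP = √(68.7) = 8.29 mm
P = 314.9 mm, so δP/P = 8.29/314.9 = 0.0263.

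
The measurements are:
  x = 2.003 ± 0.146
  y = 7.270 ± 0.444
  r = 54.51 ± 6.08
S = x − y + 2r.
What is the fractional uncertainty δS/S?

0.117

For a sum/difference, combine absolute errors in quadrature:
  (δx)² = 0.0213;  (δy)² = 0.197;  (2·δr)² = 148
δS = √(148) = 12.2
S = 103.8, so δS/S = 12.2/103.8 = 0.117.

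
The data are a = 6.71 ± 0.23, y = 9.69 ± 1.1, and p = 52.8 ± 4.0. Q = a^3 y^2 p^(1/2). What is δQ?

52000

Relative error in a monomial: (δQ/Q)² = Σ (nᵢ · δxᵢ/xᵢ)².
  (3·δa/a)² = (3×0.0343)² = 0.0106;  (2·δy/y)² = (2×0.114)² = 0.0515;  (½·δp/p)² = (0.5×0.0758)² = 0.00143
δQ/Q = √(0.0636) = 0.252
Q = 2.06e+05, so δQ = 0.252 × 2.06e+05 = 52000.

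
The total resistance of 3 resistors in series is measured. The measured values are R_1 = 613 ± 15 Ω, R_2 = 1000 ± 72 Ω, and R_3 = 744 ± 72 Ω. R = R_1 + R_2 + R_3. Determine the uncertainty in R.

103 Ω

Absolute uncertainties add in quadrature for a linear combination:
  (δR_1)² = 225;  (δR_2)² = 5180;  (δR_3)² = 5180
δR = √(10600) = 103 Ω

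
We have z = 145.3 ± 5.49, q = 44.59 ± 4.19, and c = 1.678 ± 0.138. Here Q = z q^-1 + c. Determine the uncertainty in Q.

0.358

Let p = z·q^-1 = 3.259. δp/p = √((1·δz/z)² + (-1·δq/q)²) = √(0.00143 + 0.00883) = 0.101, so δp = 0.330.
Q = p + c: δQ = √(δp² + δc²) = √(0.109 + 0.0190) = 0.358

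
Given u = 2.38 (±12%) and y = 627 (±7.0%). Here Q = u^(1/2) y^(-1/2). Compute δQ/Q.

Products/powers → add relative errors in quadrature, weighted by exponent:
  (½·δu/u)² = (0.5×0.120)² = 0.00360;  (−½·δy/y)² = (-0.5×0.0700)² = 0.00123
δQ/Q = √(0.00483) = 0.0695

0.0695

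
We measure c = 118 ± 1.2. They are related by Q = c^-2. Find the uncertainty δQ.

Relative error in a monomial: (δQ/Q)² = Σ (nᵢ · δxᵢ/xᵢ)².
  (-2·δc/c)² = (-2×0.0102)² = 0.000414
δQ/Q = √(0.000414) = 0.0203
Q = 7.18e-05, so δQ = 0.0203 × 7.18e-05 = 1.46e-06.

1.46e-06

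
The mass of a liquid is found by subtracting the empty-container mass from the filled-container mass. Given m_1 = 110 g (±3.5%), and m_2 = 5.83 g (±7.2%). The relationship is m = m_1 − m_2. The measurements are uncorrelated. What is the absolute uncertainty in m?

Absolute uncertainties add in quadrature for a linear combination:
  (δm_1)² = 14.8;  (δm_2)² = 0.176
δm = √(15.0) = 3.87 g

3.87 g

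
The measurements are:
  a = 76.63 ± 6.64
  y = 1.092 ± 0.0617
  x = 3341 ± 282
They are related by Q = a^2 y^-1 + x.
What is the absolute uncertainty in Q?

Let p = a^2·y^-1 = 5377. δp/p = √((2·δa/a)² + (-1·δy/y)²) = √(0.0300 + 0.00319) = 0.182, so δp = 980.
Q = p + x: δQ = √(δp² + δx²) = √(9.61e+05 + 79500) = 1020

1020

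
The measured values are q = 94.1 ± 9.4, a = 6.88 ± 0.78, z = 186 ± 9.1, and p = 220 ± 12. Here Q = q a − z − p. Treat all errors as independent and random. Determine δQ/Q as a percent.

Let w = q·a = 647. δw/w = √((1·δq/q)² + (1·δa/a)²) = √(0.00998 + 0.0129) = 0.151, so δw = 97.8.
Q = w − z − p: δQ = √(δw² + δz² + δp²) = √(9570 + 82.8 + 144) = 99.0
Q = 241, so δQ/Q = 99.0/241 = 0.410.

41.0%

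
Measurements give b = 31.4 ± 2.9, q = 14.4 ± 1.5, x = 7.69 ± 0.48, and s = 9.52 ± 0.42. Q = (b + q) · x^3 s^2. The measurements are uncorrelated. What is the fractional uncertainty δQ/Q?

0.219

Let u = b + q = 45.8. δu = √(δb² + δq²) = √(8.41 + 2.25) = 3.26, so δu/u = 0.0713.
Q is then a monomial in u, x, s:
δQ/Q = √((δu/u)² + (3·δx/x)² + (2·δs/s)²) = √(0.00508 + 0.0351 + 0.00779) = 0.219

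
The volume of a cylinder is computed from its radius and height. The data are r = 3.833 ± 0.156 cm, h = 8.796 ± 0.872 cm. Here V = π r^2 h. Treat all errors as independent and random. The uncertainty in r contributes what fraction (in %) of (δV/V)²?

(δV/V)² = (2·δr/r)² + (1·δh/h)²
  r term: (2×0.0407)² = 0.00663
  h term: (1×0.0991)² = 0.00983
Total = 0.0165. Share from r = 0.00663/0.0165 = 0.403.

40.3%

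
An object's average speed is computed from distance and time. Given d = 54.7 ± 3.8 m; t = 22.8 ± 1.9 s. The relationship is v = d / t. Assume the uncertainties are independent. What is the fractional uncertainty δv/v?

0.108

Each factor contributes (exponent × relative error)² to (δv/v)²:
  (1·δd/d)² = (1×0.0695)² = 0.00483;  (-1·δt/t)² = (-1×0.0833)² = 0.00694
δv/v = √(0.0118) = 0.108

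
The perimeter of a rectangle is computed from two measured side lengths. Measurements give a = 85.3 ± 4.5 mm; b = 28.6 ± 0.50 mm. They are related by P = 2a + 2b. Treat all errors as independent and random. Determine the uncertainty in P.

Sums and differences: (δP)² = Σ (cᵢ δxᵢ)².
  (2·δa)² = 81.0;  (2·δb)² = 1.00
δP = √(82.0) = 9.06 mm

9.06 mm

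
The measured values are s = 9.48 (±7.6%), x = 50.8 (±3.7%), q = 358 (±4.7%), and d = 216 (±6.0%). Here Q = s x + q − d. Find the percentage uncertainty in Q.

Let p = s·x = 482. δp/p = √((1·δs/s)² + (1·δx/x)²) = √(0.00578 + 0.00137) = 0.0845, so δp = 40.7.
Q = p + q − d: δQ = √(δp² + δq² + δd²) = √(1660 + 283 + 168) = 45.9
Q = 624, so δQ/Q = 45.9/624 = 0.0736.

7.36%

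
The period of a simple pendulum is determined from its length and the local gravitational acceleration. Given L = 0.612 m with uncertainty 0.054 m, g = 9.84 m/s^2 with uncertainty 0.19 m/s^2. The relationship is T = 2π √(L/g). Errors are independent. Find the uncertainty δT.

0.0708 s

Products/powers → add relative errors in quadrature, weighted by exponent:
  (½·δL/L)² = (0.5×0.0882)² = 0.00195;  (−½·δg/g)² = (-0.5×0.0193)² = 9.32e-05
δT/T = √(0.00204) = 0.0452
T = 1.57 s, so δT = 0.0452 × 1.57 = 0.0708 s.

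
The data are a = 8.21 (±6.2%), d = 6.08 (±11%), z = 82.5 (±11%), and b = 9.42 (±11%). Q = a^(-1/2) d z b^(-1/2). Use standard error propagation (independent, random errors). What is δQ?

9.58

Products/powers → add relative errors in quadrature, weighted by exponent:
  (−½·δa/a)² = (-0.5×0.0620)² = 0.000961;  (1·δd/d)² = (1×0.110)² = 0.0121;  (1·δz/z)² = (1×0.110)² = 0.0121;  (−½·δb/b)² = (-0.5×0.110)² = 0.00302
δQ/Q = √(0.0282) = 0.168
Q = 57.0, so δQ = 0.168 × 57.0 = 9.58.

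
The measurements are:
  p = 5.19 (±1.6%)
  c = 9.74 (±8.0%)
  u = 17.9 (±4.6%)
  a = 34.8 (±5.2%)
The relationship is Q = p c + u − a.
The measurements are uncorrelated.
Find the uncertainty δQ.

4.58

Let w = p·c = 50.6. δw/w = √((1·δp/p)² + (1·δc/c)²) = √(0.000256 + 0.00640) = 0.0816, so δw = 4.12.
Q = w + u − a: δQ = √(δw² + δu² + δa²) = √(17.0 + 0.678 + 3.27) = 4.58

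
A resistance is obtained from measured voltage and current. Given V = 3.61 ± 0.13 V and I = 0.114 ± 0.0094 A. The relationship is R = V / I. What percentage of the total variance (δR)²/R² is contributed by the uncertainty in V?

(δR/R)² = (1·δV/V)² + (-1·δI/I)²
  V term: (1×0.0360)² = 0.00130
  I term: (-1×0.0825)² = 0.00680
Total = 0.00810. Share from V = 0.00130/0.00810 = 0.160.

16.0%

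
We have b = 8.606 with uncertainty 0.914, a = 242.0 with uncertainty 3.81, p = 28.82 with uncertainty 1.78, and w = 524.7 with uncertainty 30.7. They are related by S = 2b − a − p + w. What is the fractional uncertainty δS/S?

Each term contributes (cᵢ δxᵢ)² to (δS)²:
  (2·δb)² = 3.34;  (δa)² = 14.5;  (δp)² = 3.17;  (δw)² = 942
δS = √(964) = 31.0
S = 271.1, so δS/S = 31.0/271.1 = 0.115.

0.115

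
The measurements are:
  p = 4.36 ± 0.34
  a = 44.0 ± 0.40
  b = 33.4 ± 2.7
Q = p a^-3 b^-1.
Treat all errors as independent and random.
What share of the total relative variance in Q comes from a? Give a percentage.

5.57%

(δQ/Q)² = (1·δp/p)² + (-3·δa/a)² + (-1·δb/b)²
  p term: (1×0.0780)² = 0.00608
  a term: (-3×0.00909)² = 0.000744
  b term: (-1×0.0808)² = 0.00653
Total = 0.0134. Share from a = 0.000744/0.0134 = 0.0557.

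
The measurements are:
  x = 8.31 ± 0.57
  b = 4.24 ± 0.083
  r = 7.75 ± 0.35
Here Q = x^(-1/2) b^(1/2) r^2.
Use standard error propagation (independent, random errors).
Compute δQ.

Q is a product of powers, so relative uncertainties combine in quadrature:
  (−½·δx/x)² = (-0.5×0.0686)² = 0.00118;  (½·δb/b)² = (0.5×0.0196)² = 9.58e-05;  (2·δr/r)² = (2×0.0452)² = 0.00816
δQ/Q = √(0.00943) = 0.0971
Q = 42.9, so δQ = 0.0971 × 42.9 = 4.17.

4.17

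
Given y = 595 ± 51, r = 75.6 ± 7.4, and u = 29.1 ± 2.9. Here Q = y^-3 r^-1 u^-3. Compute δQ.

Relative error in a monomial: (δQ/Q)² = Σ (nᵢ · δxᵢ/xᵢ)².
  (-3·δy/y)² = (-3×0.0857)² = 0.0661;  (-1·δr/r)² = (-1×0.0979)² = 0.00958;  (-3·δu/u)² = (-3×0.0997)² = 0.0894
δQ/Q = √(0.165) = 0.406
Q = 2.55e-15, so δQ = 0.406 × 2.55e-15 = 1.04e-15.

1.04e-15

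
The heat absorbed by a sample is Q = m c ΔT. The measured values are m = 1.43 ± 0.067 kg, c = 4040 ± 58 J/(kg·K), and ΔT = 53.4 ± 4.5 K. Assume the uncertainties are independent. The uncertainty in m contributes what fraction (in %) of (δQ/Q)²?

(δQ/Q)² = (1·δm/m)² + (1·δc/c)² + (1·δΔT/ΔT)²
  m term: (1×0.0469)² = 0.00220
  c term: (1×0.0144)² = 0.000206
  ΔT term: (1×0.0843)² = 0.00710
Total = 0.00950. Share from m = 0.00220/0.00950 = 0.231.

23.1%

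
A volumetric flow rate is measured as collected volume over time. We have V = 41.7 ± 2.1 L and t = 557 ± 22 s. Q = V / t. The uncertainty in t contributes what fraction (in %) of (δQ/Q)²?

38.1%

(δQ/Q)² = (1·δV/V)² + (-1·δt/t)²
  V term: (1×0.0504)² = 0.00254
  t term: (-1×0.0395)² = 0.00156
Total = 0.00410. Share from t = 0.00156/0.00410 = 0.381.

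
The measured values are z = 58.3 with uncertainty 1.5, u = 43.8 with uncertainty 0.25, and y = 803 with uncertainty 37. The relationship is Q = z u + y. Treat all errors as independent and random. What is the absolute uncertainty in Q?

Let p = z·u = 2550. δp/p = √((1·δz/z)² + (1·δu/u)²) = √(0.000662 + 3.26e-05) = 0.0264, so δp = 67.3.
Q = p + y: δQ = √(δp² + δy²) = √(4530 + 1370) = 76.8

76.8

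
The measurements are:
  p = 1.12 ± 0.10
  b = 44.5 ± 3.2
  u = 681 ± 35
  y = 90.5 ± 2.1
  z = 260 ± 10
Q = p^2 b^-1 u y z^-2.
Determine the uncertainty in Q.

For a monomial Q ∝ p^2, b^-1, u, y, z^-2, fractional errors add in quadrature:
  (2·δp/p)² = (2×0.0893)² = 0.0319;  (-1·δb/b)² = (-1×0.0719)² = 0.00517;  (1·δu/u)² = (1×0.0514)² = 0.00264;  (1·δy/y)² = (1×0.0232)² = 0.000538;  (-2·δz/z)² = (-2×0.0385)² = 0.00592
δQ/Q = √(0.0462) = 0.215
Q = 0.0257, so δQ = 0.215 × 0.0257 = 0.00552.

0.00552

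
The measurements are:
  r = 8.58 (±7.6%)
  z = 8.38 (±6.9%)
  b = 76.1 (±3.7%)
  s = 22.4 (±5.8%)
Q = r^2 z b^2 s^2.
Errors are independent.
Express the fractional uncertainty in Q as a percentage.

21.6%

Q is a product of powers, so relative uncertainties combine in quadrature:
  (2·δr/r)² = (2×0.0760)² = 0.0231;  (1·δz/z)² = (1×0.0690)² = 0.00476;  (2·δb/b)² = (2×0.0370)² = 0.00548;  (2·δs/s)² = (2×0.0580)² = 0.0135
δQ/Q = √(0.0468) = 0.216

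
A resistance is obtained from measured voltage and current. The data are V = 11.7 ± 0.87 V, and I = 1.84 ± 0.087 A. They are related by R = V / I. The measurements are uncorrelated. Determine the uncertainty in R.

0.560 Ω

For a monomial R ∝ V, I^-1, fractional errors add in quadrature:
  (1·δV/V)² = (1×0.0744)² = 0.00553;  (-1·δI/I)² = (-1×0.0473)² = 0.00224
δR/R = √(0.00776) = 0.0881
R = 6.36 Ω, so δR = 0.0881 × 6.36 = 0.560 Ω.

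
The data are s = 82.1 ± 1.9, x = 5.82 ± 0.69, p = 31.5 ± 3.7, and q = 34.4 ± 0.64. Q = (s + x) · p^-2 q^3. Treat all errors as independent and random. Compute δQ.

Let u = s + x = 87.9. δu = √(δs² + δx²) = √(3.61 + 0.476) = 2.02, so δu/u = 0.0230.
Q is then a monomial in u, p, q:
δQ/Q = √((δu/u)² + (-2·δp/p)² + (3·δq/q)²) = √(0.000529 + 0.0552 + 0.00312) = 0.243
Q = 3610, so δQ = 0.243 × 3610 = 875.

875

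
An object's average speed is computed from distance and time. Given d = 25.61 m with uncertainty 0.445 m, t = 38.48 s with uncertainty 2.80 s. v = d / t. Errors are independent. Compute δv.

Relative error in a monomial: (δv/v)² = Σ (nᵢ · δxᵢ/xᵢ)².
  (1·δd/d)² = (1×0.0174)² = 0.000302;  (-1·δt/t)² = (-1×0.0728)² = 0.00529
δv/v = √(0.00560) = 0.0748
v = 0.6655 m/s, so δv = 0.0748 × 0.6655 = 0.0498 m/s.

0.0498 m/s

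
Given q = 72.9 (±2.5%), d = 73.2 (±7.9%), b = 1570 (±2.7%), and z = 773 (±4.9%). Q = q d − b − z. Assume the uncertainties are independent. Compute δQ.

Let p = q·d = 5340. δp/p = √((1·δq/q)² + (1·δd/d)²) = √(0.000625 + 0.00624) = 0.0829, so δp = 442.
Q = p − b − z: δQ = √(δp² + δb² + δz²) = √(1.96e+05 + 1800 + 1430) = 446

446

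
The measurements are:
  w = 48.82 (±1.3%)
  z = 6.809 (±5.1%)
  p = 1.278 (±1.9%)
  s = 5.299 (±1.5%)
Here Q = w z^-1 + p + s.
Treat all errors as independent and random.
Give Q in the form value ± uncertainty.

Let h = w·z^-1 = 7.170. δh/h = √((1·δw/w)² + (-1·δz/z)²) = √(0.000169 + 0.00260) = 0.0526, so δh = 0.377.
Q = h + p + s: δQ = √(δh² + δp² + δs²) = √(0.142 + 0.000590 + 0.00632) = 0.386
Q = 13.75.

13.75 ± 0.386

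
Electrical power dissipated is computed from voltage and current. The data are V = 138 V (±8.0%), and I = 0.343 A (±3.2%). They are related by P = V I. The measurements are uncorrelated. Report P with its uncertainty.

47.3 ± 4.08 W

Relative error in a monomial: (δP/P)² = Σ (nᵢ · δxᵢ/xᵢ)².
  (1·δV/V)² = (1×0.0800)² = 0.00640;  (1·δI/I)² = (1×0.0320)² = 0.00102
δP/P = √(0.00742) = 0.0862
P = 47.3 W, so δP = 0.0862 × 47.3 = 4.08 W.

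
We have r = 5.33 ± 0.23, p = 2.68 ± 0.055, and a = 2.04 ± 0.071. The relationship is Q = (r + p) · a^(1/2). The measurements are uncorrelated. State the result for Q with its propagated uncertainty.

Let u = r + p = 8.01. δu = √(δr² + δp²) = √(0.0529 + 0.00302) = 0.236, so δu/u = 0.0295.
Q is then a monomial in u, a:
δQ/Q = √((δu/u)² + (½·δa/a)²) = √(0.000872 + 0.000303) = 0.0343
Q = 11.4, so δQ = 0.0343 × 11.4 = 0.392.

11.4 ± 0.392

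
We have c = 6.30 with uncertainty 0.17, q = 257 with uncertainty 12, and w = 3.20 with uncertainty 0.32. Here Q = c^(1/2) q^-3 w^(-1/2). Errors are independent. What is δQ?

1.23e-08

Relative error in a monomial: (δQ/Q)² = Σ (nᵢ · δxᵢ/xᵢ)².
  (½·δc/c)² = (0.5×0.0270)² = 0.000182;  (-3·δq/q)² = (-3×0.0467)² = 0.0196;  (−½·δw/w)² = (-0.5×0.100)² = 0.00250
δQ/Q = √(0.0223) = 0.149
Q = 8.27e-08, so δQ = 0.149 × 8.27e-08 = 1.23e-08.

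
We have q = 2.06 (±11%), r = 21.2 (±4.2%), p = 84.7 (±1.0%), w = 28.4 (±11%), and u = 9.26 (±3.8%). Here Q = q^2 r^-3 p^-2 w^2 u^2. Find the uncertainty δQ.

Each factor contributes (exponent × relative error)² to (δQ/Q)²:
  (2·δq/q)² = (2×0.110)² = 0.0484;  (-3·δr/r)² = (-3×0.0420)² = 0.0159;  (-2·δp/p)² = (-2×0.0100)² = 0.000400;  (2·δw/w)² = (2×0.110)² = 0.0484;  (2·δu/u)² = (2×0.0380)² = 0.00578
δQ/Q = √(0.119) = 0.345
Q = 0.00429, so δQ = 0.345 × 0.00429 = 0.00148.

0.00148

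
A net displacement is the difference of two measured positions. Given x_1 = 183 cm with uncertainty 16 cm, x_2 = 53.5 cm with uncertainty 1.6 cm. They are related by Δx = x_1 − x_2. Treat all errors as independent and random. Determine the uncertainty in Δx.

Absolute uncertainties add in quadrature for a linear combination:
  (δx_1)² = 256;  (δx_2)² = 2.56
δΔx = √(259) = 16.1 cm

16.1 cm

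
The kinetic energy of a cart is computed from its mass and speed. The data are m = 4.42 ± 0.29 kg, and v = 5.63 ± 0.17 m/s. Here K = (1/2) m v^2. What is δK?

Products/powers → add relative errors in quadrature, weighted by exponent:
  (1·δm/m)² = (1×0.0656)² = 0.00430;  (2·δv/v)² = (2×0.0302)² = 0.00365
δK/K = √(0.00795) = 0.0892
K = 70.1 J, so δK = 0.0892 × 70.1 = 6.25 J.

6.25 J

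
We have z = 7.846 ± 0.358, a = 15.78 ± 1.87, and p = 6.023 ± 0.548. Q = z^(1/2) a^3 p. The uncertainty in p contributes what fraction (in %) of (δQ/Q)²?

6.12%

(δQ/Q)² = (½·δz/z)² + (3·δa/a)² + (1·δp/p)²
  z term: (0.5×0.0456)² = 0.000520
  a term: (3×0.119)² = 0.126
  p term: (1×0.0910)² = 0.00828
Total = 0.135. Share from p = 0.00828/0.135 = 0.0612.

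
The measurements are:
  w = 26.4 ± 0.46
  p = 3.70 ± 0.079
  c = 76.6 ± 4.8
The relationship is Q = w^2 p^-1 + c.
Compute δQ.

Let h = w^2·p^-1 = 188. δh/h = √((2·δw/w)² + (-1·δp/p)²) = √(0.00121 + 0.000456) = 0.0409, so δh = 7.70.
Q = h + c: δQ = √(δh² + δc²) = √(59.3 + 23.0) = 9.07

9.07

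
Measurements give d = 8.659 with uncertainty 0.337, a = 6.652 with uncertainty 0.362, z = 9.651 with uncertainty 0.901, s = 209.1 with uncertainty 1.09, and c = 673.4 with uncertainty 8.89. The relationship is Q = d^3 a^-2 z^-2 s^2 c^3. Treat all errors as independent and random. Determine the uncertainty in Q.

Relative error in a monomial: (δQ/Q)² = Σ (nᵢ · δxᵢ/xᵢ)².
  (3·δd/d)² = (3×0.0389)² = 0.0136;  (-2·δa/a)² = (-2×0.0544)² = 0.0118;  (-2·δz/z)² = (-2×0.0934)² = 0.0349;  (2·δs/s)² = (2×0.00521)² = 0.000109;  (3·δc/c)² = (3×0.0132)² = 0.00157
δQ/Q = √(0.0620) = 0.249
Q = 2.103e+12, so δQ = 0.249 × 2.103e+12 = 5.24e+11.

5.24e+11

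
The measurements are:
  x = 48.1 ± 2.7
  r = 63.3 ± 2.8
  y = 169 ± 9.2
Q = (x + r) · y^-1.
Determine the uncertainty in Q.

0.0426

Let u = x + r = 111. δu = √(δx² + δr²) = √(7.29 + 7.84) = 3.89, so δu/u = 0.0349.
Q is then a monomial in u, y:
δQ/Q = √((δu/u)² + (-1·δy/y)²) = √(0.00122 + 0.00296) = 0.0647
Q = 0.659, so δQ = 0.0647 × 0.659 = 0.0426.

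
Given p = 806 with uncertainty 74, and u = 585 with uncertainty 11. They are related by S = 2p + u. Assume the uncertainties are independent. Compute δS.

Absolute uncertainties add in quadrature for a linear combination:
  (2·δp)² = 21900;  (δu)² = 121
δS = √(22000) = 148

148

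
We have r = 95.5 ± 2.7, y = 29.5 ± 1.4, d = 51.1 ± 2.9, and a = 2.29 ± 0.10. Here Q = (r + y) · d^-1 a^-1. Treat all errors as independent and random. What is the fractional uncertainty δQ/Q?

Let u = r + y = 125. δu = √(δr² + δy²) = √(7.29 + 1.96) = 3.04, so δu/u = 0.0243.
Q is then a monomial in u, d, a:
δQ/Q = √((δu/u)² + (-1·δd/d)² + (-1·δa/a)²) = √(0.000592 + 0.00322 + 0.00191) = 0.0756

0.0756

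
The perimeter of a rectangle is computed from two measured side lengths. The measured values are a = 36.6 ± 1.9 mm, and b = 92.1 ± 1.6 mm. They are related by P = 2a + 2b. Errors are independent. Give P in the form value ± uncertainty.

257 ± 4.97 mm

Each term contributes (cᵢ δxᵢ)² to (δP)²:
  (2·δa)² = 14.4;  (2·δb)² = 10.2
δP = √(24.7) = 4.97 mm
P = 257 mm.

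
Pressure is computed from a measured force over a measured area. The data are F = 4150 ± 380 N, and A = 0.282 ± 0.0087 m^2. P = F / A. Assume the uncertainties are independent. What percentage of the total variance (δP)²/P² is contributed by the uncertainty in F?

(δP/P)² = (1·δF/F)² + (-1·δA/A)²
  F term: (1×0.0916)² = 0.00838
  A term: (-1×0.0309)² = 0.000952
Total = 0.00934. Share from F = 0.00838/0.00934 = 0.898.

89.8%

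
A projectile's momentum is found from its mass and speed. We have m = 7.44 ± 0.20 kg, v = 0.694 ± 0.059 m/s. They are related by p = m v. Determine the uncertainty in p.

0.460 kg·m/s

Since p is a product/quotient, work with relative uncertainties:
  (1·δm/m)² = (1×0.0269)² = 0.000723;  (1·δv/v)² = (1×0.0850)² = 0.00723
δp/p = √(0.00795) = 0.0892
p = 5.16 kg·m/s, so δp = 0.0892 × 5.16 = 0.460 kg·m/s.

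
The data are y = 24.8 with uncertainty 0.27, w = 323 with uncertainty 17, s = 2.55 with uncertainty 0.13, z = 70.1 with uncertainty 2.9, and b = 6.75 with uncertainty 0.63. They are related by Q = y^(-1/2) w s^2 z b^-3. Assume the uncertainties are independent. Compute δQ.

Since Q is a product/quotient, work with relative uncertainties:
  (−½·δy/y)² = (-0.5×0.0109)² = 2.96e-05;  (1·δw/w)² = (1×0.0526)² = 0.00277;  (2·δs/s)² = (2×0.0510)² = 0.0104;  (1·δz/z)² = (1×0.0414)² = 0.00171;  (-3·δb/b)² = (-3×0.0933)² = 0.0784
δQ/Q = √(0.0933) = 0.305
Q = 96.1, so δQ = 0.305 × 96.1 = 29.4.

29.4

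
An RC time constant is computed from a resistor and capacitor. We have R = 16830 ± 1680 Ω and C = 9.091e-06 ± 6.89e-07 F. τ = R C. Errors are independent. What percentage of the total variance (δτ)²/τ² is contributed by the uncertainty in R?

(δτ/τ)² = (1·δR/R)² + (1·δC/C)²
  R term: (1×0.0998)² = 0.00996
  C term: (1×0.0758)² = 0.00574
Total = 0.0157. Share from R = 0.00996/0.0157 = 0.634.

63.4%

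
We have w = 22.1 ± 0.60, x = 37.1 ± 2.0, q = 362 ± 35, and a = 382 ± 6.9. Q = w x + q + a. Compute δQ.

61.0

Let p = w·x = 820. δp/p = √((1·δw/w)² + (1·δx/x)²) = √(0.000737 + 0.00291) = 0.0604, so δp = 49.5.
Q = p + q + a: δQ = √(δp² + δq² + δa²) = √(2450 + 1220 + 47.6) = 61.0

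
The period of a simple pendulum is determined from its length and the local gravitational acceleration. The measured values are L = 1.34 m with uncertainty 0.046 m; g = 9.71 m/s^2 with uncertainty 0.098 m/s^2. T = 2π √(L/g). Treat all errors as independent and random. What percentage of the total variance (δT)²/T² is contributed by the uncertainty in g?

(δT/T)² = (½·δL/L)² + (−½·δg/g)²
  L term: (0.5×0.0343)² = 0.000295
  g term: (-0.5×0.0101)² = 2.55e-05
Total = 0.000320. Share from g = 2.55e-05/0.000320 = 0.0796.

7.96%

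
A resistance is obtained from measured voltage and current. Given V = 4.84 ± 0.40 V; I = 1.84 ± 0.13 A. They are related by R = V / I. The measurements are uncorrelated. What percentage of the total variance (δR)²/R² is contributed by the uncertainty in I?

(δR/R)² = (1·δV/V)² + (-1·δI/I)²
  V term: (1×0.0826)² = 0.00683
  I term: (-1×0.0707)² = 0.00499
Total = 0.0118. Share from I = 0.00499/0.0118 = 0.422.

42.2%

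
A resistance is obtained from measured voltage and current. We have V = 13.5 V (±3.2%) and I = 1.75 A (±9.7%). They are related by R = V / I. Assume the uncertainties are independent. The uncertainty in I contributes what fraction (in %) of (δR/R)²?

(δR/R)² = (1·δV/V)² + (-1·δI/I)²
  V term: (1×0.0320)² = 0.00102
  I term: (-1×0.0970)² = 0.00941
Total = 0.0104. Share from I = 0.00941/0.0104 = 0.902.

90.2%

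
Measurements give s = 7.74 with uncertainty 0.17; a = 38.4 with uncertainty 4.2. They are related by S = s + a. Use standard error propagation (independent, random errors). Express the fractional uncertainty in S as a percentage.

S is a linear combination, so absolute uncertainties add in quadrature:
  (δs)² = 0.0289;  (δa)² = 17.6
δS = √(17.7) = 4.20
S = 46.1, so δS/S = 4.20/46.1 = 0.0911.

9.11%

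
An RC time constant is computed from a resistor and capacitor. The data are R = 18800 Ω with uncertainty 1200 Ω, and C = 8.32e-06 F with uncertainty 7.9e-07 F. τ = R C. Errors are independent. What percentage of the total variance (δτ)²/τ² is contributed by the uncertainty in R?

(δτ/τ)² = (1·δR/R)² + (1·δC/C)²
  R term: (1×0.0638)² = 0.00407
  C term: (1×0.0950)² = 0.00902
Total = 0.0131. Share from R = 0.00407/0.0131 = 0.311.

31.1%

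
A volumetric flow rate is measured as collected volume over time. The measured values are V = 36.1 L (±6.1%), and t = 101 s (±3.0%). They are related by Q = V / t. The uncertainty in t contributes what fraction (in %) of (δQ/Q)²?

19.5%

(δQ/Q)² = (1·δV/V)² + (-1·δt/t)²
  V term: (1×0.0610)² = 0.00372
  t term: (-1×0.0300)² = 0.000900
Total = 0.00462. Share from t = 0.000900/0.00462 = 0.195.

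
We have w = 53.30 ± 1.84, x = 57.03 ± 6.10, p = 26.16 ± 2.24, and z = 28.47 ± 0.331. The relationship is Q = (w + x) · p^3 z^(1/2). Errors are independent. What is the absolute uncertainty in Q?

Let u = w + x = 110.3. δu = √(δw² + δx²) = √(3.39 + 37.2) = 6.37, so δu/u = 0.0577.
Q is then a monomial in u, p, z:
δQ/Q = √((δu/u)² + (3·δp/p)² + (½·δz/z)²) = √(0.00333 + 0.0660 + 3.38e-05) = 0.263
Q = 1.054e+07, so δQ = 0.263 × 1.054e+07 = 2.78e+06.

2.78e+06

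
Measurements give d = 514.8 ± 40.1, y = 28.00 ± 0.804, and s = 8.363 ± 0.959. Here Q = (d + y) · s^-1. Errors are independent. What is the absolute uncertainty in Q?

8.85

Let u = d + y = 542.8. δu = √(δd² + δy²) = √(1610 + 0.646) = 40.1, so δu/u = 0.0739.
Q is then a monomial in u, s:
δQ/Q = √((δu/u)² + (-1·δs/s)²) = √(0.00546 + 0.0131) = 0.136
Q = 64.90, so δQ = 0.136 × 64.90 = 8.85.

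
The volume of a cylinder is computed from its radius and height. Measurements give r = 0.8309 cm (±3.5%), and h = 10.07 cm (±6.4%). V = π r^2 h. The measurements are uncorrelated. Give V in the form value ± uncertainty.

21.84 ± 2.07 cm^3

For a monomial V ∝ r^2, h, fractional errors add in quadrature:
  (2·δr/r)² = (2×0.0350)² = 0.00490;  (1·δh/h)² = (1×0.0640)² = 0.00410
δV/V = √(0.00900) = 0.0948
V = 21.84 cm^3, so δV = 0.0948 × 21.84 = 2.07 cm^3.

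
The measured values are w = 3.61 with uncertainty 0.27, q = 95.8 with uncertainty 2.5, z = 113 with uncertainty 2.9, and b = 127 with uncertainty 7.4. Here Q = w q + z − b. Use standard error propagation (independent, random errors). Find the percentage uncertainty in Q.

Let p = w·q = 346. δp/p = √((1·δw/w)² + (1·δq/q)²) = √(0.00559 + 0.000681) = 0.0792, so δp = 27.4.
Q = p + z − b: δQ = √(δp² + δz² + δb²) = √(751 + 8.41 + 54.8) = 28.5
Q = 332, so δQ/Q = 28.5/332 = 0.0860.

8.60%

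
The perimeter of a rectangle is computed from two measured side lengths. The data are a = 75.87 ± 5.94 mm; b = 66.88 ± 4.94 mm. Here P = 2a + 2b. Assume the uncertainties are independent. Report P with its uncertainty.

For a sum/difference, combine absolute errors in quadrature:
  (2·δa)² = 141;  (2·δb)² = 97.6
δP = √(239) = 15.5 mm
P = 285.5 mm.

285.5 ± 15.5 mm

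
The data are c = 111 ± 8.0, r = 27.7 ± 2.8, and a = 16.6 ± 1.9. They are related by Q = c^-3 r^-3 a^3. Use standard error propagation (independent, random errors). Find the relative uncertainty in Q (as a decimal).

0.507

Since Q is a product/quotient, work with relative uncertainties:
  (-3·δc/c)² = (-3×0.0721)² = 0.0467;  (-3·δr/r)² = (-3×0.101)² = 0.0920;  (3·δa/a)² = (3×0.114)² = 0.118
δQ/Q = √(0.257) = 0.507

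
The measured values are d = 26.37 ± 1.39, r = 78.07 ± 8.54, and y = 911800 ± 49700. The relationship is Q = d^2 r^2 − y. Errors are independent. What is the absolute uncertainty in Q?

Let p = d^2·r^2 = 4.238e+06. δp/p = √((2·δd/d)² + (2·δr/r)²) = √(0.0111 + 0.0479) = 0.243, so δp = 1.03e+06.
Q = p − y: δQ = √(δp² + δy²) = √(1.06e+12 + 2.47e+09) = 1.03e+06

1.03e+06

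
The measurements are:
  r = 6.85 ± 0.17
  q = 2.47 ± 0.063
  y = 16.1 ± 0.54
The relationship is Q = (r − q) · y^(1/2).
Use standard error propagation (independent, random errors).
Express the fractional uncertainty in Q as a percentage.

4.47%

Let u = r − q = 4.38. δu = √(δr² + δq²) = √(0.0289 + 0.00397) = 0.181, so δu/u = 0.0414.
Q is then a monomial in u, y:
δQ/Q = √((δu/u)² + (½·δy/y)²) = √(0.00171 + 0.000281) = 0.0447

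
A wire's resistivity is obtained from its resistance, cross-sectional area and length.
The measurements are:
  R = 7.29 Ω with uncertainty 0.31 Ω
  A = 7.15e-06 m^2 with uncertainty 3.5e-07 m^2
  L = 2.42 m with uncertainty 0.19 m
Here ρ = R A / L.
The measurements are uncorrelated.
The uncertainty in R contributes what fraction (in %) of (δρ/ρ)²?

(δρ/ρ)² = (1·δR/R)² + (1·δA/A)² + (-1·δL/L)²
  R term: (1×0.0425)² = 0.00181
  A term: (1×0.0490)² = 0.00240
  L term: (-1×0.0785)² = 0.00616
Total = 0.0104. Share from R = 0.00181/0.0104 = 0.174.

17.4%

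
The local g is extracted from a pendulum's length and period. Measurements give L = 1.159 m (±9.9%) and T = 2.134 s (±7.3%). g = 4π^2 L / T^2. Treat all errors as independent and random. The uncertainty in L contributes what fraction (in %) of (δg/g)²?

31.5%

(δg/g)² = (1·δL/L)² + (-2·δT/T)²
  L term: (1×0.0990)² = 0.00980
  T term: (-2×0.0730)² = 0.0213
Total = 0.0311. Share from L = 0.00980/0.0311 = 0.315.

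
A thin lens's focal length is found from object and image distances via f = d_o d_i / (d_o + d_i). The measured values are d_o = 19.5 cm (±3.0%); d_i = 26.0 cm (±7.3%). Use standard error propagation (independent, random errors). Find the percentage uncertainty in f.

3.57%

∂f/∂d_o = (d_i/(d_o+d_i))² = 0.327;  ∂f/∂d_i = (d_o/(d_o+d_i))² = 0.184
δf = √((∂f/∂d_o · δd_o)² + (∂f/∂d_i · δd_i)²) = √(0.0365 + 0.122) = 0.398 cm
f = 11.1 cm, so δf/f = 0.398/11.1 = 0.0357.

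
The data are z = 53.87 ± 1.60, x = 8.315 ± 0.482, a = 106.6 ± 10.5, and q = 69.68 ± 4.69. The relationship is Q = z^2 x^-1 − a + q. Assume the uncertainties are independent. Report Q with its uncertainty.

312.1 ± 31.2

Let p = z^2·x^-1 = 349.0. δp/p = √((2·δz/z)² + (-1·δx/x)²) = √(0.00353 + 0.00336) = 0.0830, so δp = 29.0.
Q = p − a + q: δQ = √(δp² + δa² + δq²) = √(839 + 110 + 22.0) = 31.2
Q = 312.1.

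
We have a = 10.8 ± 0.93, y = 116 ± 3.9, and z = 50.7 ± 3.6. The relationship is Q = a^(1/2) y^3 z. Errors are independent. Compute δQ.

Relative error in a monomial: (δQ/Q)² = Σ (nᵢ · δxᵢ/xᵢ)².
  (½·δa/a)² = (0.5×0.0861)² = 0.00185;  (3·δy/y)² = (3×0.0336)² = 0.0102;  (1·δz/z)² = (1×0.0710)² = 0.00504
δQ/Q = √(0.0171) = 0.131
Q = 2.6e+08, so δQ = 0.131 × 2.6e+08 = 3.4e+07.

3.4e+07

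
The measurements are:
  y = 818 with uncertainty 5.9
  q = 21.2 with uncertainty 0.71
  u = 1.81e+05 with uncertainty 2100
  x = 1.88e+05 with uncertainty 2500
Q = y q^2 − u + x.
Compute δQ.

25000

Let p = y·q^2 = 3.68e+05. δp/p = √((1·δy/y)² + (2·δq/q)²) = √(5.2e-05 + 0.00449) = 0.0674, so δp = 24800.
Q = p − u + x: δQ = √(δp² + δu² + δx²) = √(6.13e+08 + 4.41e+06 + 6.25e+06) = 25000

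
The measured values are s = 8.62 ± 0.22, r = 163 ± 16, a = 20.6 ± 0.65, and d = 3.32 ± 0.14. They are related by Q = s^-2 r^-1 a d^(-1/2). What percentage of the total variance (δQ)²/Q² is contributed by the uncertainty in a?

(δQ/Q)² = (-2·δs/s)² + (-1·δr/r)² + (1·δa/a)² + (−½·δd/d)²
  s term: (-2×0.0255)² = 0.00261
  r term: (-1×0.0982)² = 0.00964
  a term: (1×0.0316)² = 0.000996
  d term: (-0.5×0.0422)² = 0.000445
Total = 0.0137. Share from a = 0.000996/0.0137 = 0.0728.

7.28%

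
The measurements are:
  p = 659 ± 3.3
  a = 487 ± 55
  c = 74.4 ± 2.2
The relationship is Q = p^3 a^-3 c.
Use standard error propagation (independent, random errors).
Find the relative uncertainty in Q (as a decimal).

For a monomial Q ∝ p^3, a^-3, c, fractional errors add in quadrature:
  (3·δp/p)² = (3×0.00501)² = 0.000226;  (-3·δa/a)² = (-3×0.113)² = 0.115;  (1·δc/c)² = (1×0.0296)² = 0.000874
δQ/Q = √(0.116) = 0.340

0.340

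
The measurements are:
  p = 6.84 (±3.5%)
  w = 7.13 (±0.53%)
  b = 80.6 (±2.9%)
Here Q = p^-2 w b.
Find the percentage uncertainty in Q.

Q is a product of powers, so relative uncertainties combine in quadrature:
  (-2·δp/p)² = (-2×0.0350)² = 0.00490;  (1·δw/w)² = (1×0.00530)² = 2.81e-05;  (1·δb/b)² = (1×0.0290)² = 0.000841
δQ/Q = √(0.00577) = 0.0760

7.60%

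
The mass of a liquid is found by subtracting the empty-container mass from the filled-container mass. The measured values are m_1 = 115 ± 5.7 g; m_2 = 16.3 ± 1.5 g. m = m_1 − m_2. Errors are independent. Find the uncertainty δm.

5.89 g

Each term contributes (cᵢ δxᵢ)² to (δm)²:
  (δm_1)² = 32.5;  (δm_2)² = 2.25
δm = √(34.7) = 5.89 g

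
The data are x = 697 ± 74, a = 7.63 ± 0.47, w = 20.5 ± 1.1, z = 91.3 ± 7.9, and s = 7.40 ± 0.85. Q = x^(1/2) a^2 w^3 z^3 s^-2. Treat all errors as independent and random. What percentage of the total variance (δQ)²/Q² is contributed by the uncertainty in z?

(δQ/Q)² = (½·δx/x)² + (2·δa/a)² + (3·δw/w)² + (3·δz/z)² + (-2·δs/s)²
  x term: (0.5×0.106)² = 0.00282
  a term: (2×0.0616)² = 0.0152
  w term: (3×0.0537)² = 0.0259
  z term: (3×0.0865)² = 0.0674
  s term: (-2×0.115)² = 0.0528
Total = 0.164. Share from z = 0.0674/0.164 = 0.411.

41.1%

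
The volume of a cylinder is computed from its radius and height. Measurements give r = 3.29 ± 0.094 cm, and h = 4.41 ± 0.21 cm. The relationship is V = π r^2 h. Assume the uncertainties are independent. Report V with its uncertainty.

150 ± 11.2 cm^3

For a monomial V ∝ r^2, h, fractional errors add in quadrature:
  (2·δr/r)² = (2×0.0286)² = 0.00327;  (1·δh/h)² = (1×0.0476)² = 0.00227
δV/V = √(0.00553) = 0.0744
V = 150 cm^3, so δV = 0.0744 × 150 = 11.2 cm^3.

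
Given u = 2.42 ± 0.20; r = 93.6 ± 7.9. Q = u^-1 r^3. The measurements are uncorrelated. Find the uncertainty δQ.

Q is a product of powers, so relative uncertainties combine in quadrature:
  (-1·δu/u)² = (-1×0.0826)² = 0.00683;  (3·δr/r)² = (3×0.0844)² = 0.0641
δQ/Q = √(0.0709) = 0.266
Q = 3.39e+05, so δQ = 0.266 × 3.39e+05 = 90300.

90300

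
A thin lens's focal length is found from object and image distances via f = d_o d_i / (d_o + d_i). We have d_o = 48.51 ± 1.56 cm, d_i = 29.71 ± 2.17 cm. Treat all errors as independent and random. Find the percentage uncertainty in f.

∂f/∂d_o = (d_i/(d_o+d_i))² = 0.144;  ∂f/∂d_i = (d_o/(d_o+d_i))² = 0.385
δf = √((∂f/∂d_o · δd_o)² + (∂f/∂d_i · δd_i)²) = √(0.0507 + 0.697) = 0.864 cm
f = 18.43 cm, so δf/f = 0.864/18.43 = 0.0469.

4.69%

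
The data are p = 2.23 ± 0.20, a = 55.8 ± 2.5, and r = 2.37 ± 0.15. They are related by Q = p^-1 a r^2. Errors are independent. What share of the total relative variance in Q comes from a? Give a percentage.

(δQ/Q)² = (-1·δp/p)² + (1·δa/a)² + (2·δr/r)²
  p term: (-1×0.0897)² = 0.00804
  a term: (1×0.0448)² = 0.00201
  r term: (2×0.0633)² = 0.0160
Total = 0.0261. Share from a = 0.00201/0.0261 = 0.0770.

7.70%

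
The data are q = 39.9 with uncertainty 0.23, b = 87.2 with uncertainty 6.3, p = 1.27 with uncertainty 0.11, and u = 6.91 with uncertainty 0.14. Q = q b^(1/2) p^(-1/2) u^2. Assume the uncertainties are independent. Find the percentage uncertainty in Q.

Products/powers → add relative errors in quadrature, weighted by exponent:
  (1·δq/q)² = (1×0.00576)² = 3.32e-05;  (½·δb/b)² = (0.5×0.0722)² = 0.00130;  (−½·δp/p)² = (-0.5×0.0866)² = 0.00188;  (2·δu/u)² = (2×0.0203)² = 0.00164
δQ/Q = √(0.00486) = 0.0697

6.97%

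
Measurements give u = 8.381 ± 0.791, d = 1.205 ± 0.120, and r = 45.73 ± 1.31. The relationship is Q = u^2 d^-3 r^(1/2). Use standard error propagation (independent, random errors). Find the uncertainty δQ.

96.0

Relative error in a monomial: (δQ/Q)² = Σ (nᵢ · δxᵢ/xᵢ)².
  (2·δu/u)² = (2×0.0944)² = 0.0356;  (-3·δd/d)² = (-3×0.0996)² = 0.0893;  (½·δr/r)² = (0.5×0.0286)² = 0.000205
δQ/Q = √(0.125) = 0.354
Q = 271.5, so δQ = 0.354 × 271.5 = 96.0.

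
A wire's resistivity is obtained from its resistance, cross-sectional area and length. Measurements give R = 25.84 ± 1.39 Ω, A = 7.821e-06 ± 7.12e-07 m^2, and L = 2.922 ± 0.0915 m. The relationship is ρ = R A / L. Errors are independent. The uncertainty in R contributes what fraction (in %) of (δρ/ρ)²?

(δρ/ρ)² = (1·δR/R)² + (1·δA/A)² + (-1·δL/L)²
  R term: (1×0.0538)² = 0.00289
  A term: (1×0.0910)² = 0.00829
  L term: (-1×0.0313)² = 0.000981
Total = 0.0122. Share from R = 0.00289/0.0122 = 0.238.

23.8%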